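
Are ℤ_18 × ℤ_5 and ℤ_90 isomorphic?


Comparing ℤ_18 × ℤ_5 and ℤ_90:
gcd(18,5) = 1, so ℤ_18 × ℤ_5 ≅ ℤ_90 (CRT)

Yes, ℤ_18 × ℤ_5 ≅ ℤ_90


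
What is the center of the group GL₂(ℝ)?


Z(G) = {g ∈ G | gx = xg for all x ∈ G}
Only scalar multiples of the identity commute with all invertible matrices

Z(GL₂(ℝ)) = {aI : a ∈ ℝ, a ≠ 0}


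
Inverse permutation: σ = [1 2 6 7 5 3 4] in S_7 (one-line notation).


To find σ⁻¹, swap domain and range:
σ(1) = 1 → σ⁻¹(1) = 1
σ(2) = 2 → σ⁻¹(2) = 2
σ(3) = 6 → σ⁻¹(6) = 3
σ(4) = 7 → σ⁻¹(7) = 4
σ(5) = 5 → σ⁻¹(5) = 5
σ(6) = 3 → σ⁻¹(3) = 6
σ(7) = 4 → σ⁻¹(4) = 7

σ⁻¹ = [1 2 6 7 5 3 4]


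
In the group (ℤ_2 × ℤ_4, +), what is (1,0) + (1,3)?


Operation: componentwise addition mod (2, 4)
(1,0) + (1,3) = ((a₁+b₁) mod 2, (a₂+b₂) mod 4) with a = (1,0), b = (1,3)

(1,0) + (1,3) = (0,3)


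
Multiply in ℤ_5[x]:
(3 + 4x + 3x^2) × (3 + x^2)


Expand and collect like terms; reduce coefficients mod 5:
x^0: 3·3 = 9 ≡ 4 (mod 5)
x^1: 3·0 + 4·3 = 12 ≡ 2 (mod 5)
x^2: 3·1 + 4·0 + 3·3 = 12 ≡ 2 (mod 5)
x^3: 4·1 + 3·0 = 4 ≡ 4 (mod 5)
x^4: 3·1 = 3 ≡ 3 (mod 5)
Result: 4 + 2x + 2x^2 + 4x^3 + 3x^4

f · g = 4 + 2x + 2x^2 + 4x^3 + 3x^4


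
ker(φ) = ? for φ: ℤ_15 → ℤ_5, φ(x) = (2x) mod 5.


Kernel = preimage of identity
ker(φ) = {x ∈ ℤ_15 : 2x ≡ 0 (mod 5)}. Since 5 | 15, φ is well-defined. The kernel is the cyclic subgroup ⟨5⟩ of ℤ_15 (order 3), i.e. {0, 5, 10}

ker(φ) = {0, 5, 10}


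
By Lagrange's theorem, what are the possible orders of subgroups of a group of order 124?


Lagrange's theorem: |H| divides |G|
|G| = 124
Divisors of 124: 1, 2, 4, 31, 62, 124

Possible subgroup orders: {1, 2, 4, 31, 62, 124}


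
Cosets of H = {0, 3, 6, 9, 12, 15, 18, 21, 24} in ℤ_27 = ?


H = {0, 3, 6, 9, 12, 15, 18, 21, 24}, |H| = 9
Number of cosets = |G|/|H| = 27/9 = 3
0 + H = {0, 3, 6, 9, 12, 15, 18, 21, 24}
1 + H = {1, 4, 7, 10, 13, 16, 19, 22, 25}
2 + H = {2, 5, 8, 11, 14, 17, 20, 23, 26}

Cosets: 0+H={0,3,6,9,12,15,18,21,24}; 1+H={1,4,7,10,13,16,19,22,25}; 2+H={2,5,8,11,14,17,20,23,26}


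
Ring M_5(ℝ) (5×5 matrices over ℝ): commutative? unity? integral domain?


Matrix multiplication is non-commutative for n ≥ 2; the identity matrix I is the unity; singular matrices give zero divisors, so not an integral domain
Commutative: No
Integral domain: No
Has unity: Yes

M_5(ℝ) (5×5 matrices over ℝ): Commutative=No, Unity=Yes


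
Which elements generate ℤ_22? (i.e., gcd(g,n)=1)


g generates ℤ_n iff gcd(g,n) = 1
Prime factors of 22: 2, 11
Generators are g ∈ {1,...,21} not divisible by any of these primes.
Generators: {1, 3, 5, 7, 9, 13, 15, 17, 19, 21}
Number of generators = φ(22) = 10

Generators of ℤ_22 = {1, 3, 5, 7, 9, 13, 15, 17, 19, 21}


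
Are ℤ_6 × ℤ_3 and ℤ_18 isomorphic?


Comparing ℤ_6 × ℤ_3 and ℤ_18:
gcd(6,3) = 3 ≠ 1. Max element order in ℤ_6×ℤ_3 is lcm(6,3) = 6 < 18, so it has no element of order 18

No, ℤ_6 × ℤ_3 ≇ ℤ_18


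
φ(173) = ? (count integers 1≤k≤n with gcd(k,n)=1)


Factor n: 173 = 173
φ(n) = n · ∏(1 - 1/p) over distinct primes p | n
φ(173) = 173 · (1 - 1/173) = 172

φ(173) = 172


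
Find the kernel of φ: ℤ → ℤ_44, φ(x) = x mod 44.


Kernel = preimage of identity
ker(φ) = {x ∈ ℤ : x ≡ 0 (mod 44)} = 44ℤ = {0, ±44, ±88, ...}

ker(φ) = 44ℤ


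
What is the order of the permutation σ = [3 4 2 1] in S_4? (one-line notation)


Cycle decomposition: (1 3 2 4)
Cycle lengths: 4
Order = lcm(4) = 4

ord(σ) = 4


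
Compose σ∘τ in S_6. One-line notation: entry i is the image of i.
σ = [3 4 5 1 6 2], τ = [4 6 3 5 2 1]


σ∘τ: apply τ first, then σ
1 →τ 4 →σ 1
2 →τ 6 →σ 2
3 →τ 3 →σ 5
4 →τ 5 →σ 6
5 →τ 2 →σ 4
6 →τ 1 →σ 3

σ∘τ = [1 2 5 6 4 3]


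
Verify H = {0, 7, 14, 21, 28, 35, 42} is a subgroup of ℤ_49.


Subgroup test for H = {0, 7, 14, 21, 28, 35, 42} in (ℤ_49, +):
(1) 0 ∈ H? Yes
(2) Closure: for all a,b ∈ H, (a+b) mod 49 ∈ H? Yes
(3) Inverses: for all a ∈ H, -a mod 49 ∈ H? Yes

Yes, H is a subgroup of ℤ_49


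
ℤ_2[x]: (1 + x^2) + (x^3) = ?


Add coefficients mod 2:
x^0: 1 + 0 = 1 (mod 2)
x^1: 0 + 0 = 0 (mod 2)
x^2: 1 + 0 = 1 (mod 2)
x^3: 0 + 1 = 1 (mod 2)
Result: 1 + x^2 + x^3

f + g = 1 + x^2 + x^3


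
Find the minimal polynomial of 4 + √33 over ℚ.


Let α = 4 + √33. Then α - 4 = √33, so (α - 4)² = 33, giving α² - 8α - 17 = 0. Degree 2 and α ∉ ℚ, so this is the minimal polynomial.

Minimal polynomial: x² - 8x - 17


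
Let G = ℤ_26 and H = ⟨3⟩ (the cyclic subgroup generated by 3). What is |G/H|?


|⟨3⟩| = n / gcd(3, 26) = 26 / 1 = 26
H is normal (ℤ_26 is abelian).
|G/H| = |G| / |H| = 26 / 26 = 1

|G/H| = 1


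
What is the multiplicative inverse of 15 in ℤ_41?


Use the extended Euclidean algorithm to write 1 = 15·s + 41·t; then s mod 41 is the inverse.
Euclidean algorithm:
  15 = 0·41 + 15
  41 = 2·15 + 11
  15 = 1·11 + 4
  11 = 2·4 + 3
  4 = 1·3 + 1
  3 = 3·1 + 0
gcd(15,41) = 1
Back-substitution gives: 15·(11) + 41·(-4) = 1
So 15⁻¹ ≡ 11 ≡ 11 (mod 41)
Check: 15 × 11 = 165 ≡ 1 (mod 41) ✓

15⁻¹ ≡ 11 (mod 41)


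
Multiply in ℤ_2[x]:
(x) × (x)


Expand and collect like terms; reduce coefficients mod 2:
x^0: 0·0 = 0 ≡ 0 (mod 2)
x^1: 0·1 + 1·0 = 0 ≡ 0 (mod 2)
x^2: 1·1 = 1 ≡ 1 (mod 2)
Result: x^2

f · g = x^2


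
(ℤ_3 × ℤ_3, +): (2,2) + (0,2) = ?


Operation: componentwise addition mod (3, 3)
(2,2) + (0,2) = ((a₁+b₁) mod 3, (a₂+b₂) mod 3) with a = (2,2), b = (0,2)

(2,2) + (0,2) = (2,1)


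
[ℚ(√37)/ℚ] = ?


√37 has minimal polynomial x² - 37 (irreducible over ℚ since 37 is squarefree)

[ℚ(√37)/ℚ] = 2


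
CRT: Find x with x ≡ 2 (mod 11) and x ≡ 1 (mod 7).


m₁ = 11, m₂ = 7, gcd = 1, so CRT applies. M = m₁·m₂ = 77
Let M₁ = M/m₁ = 7, M₂ = M/m₂ = 11
Find y₁ ≡ M₁⁻¹ (mod m₁): 7⁻¹ ≡ 8 (mod 11)
Find y₂ ≡ M₂⁻¹ (mod m₂): 11⁻¹ ≡ 2 (mod 7)
x = a₁·M₁·y₁ + a₂·M₂·y₂ = 2·7·8 + 1·11·2 = 134
Reduce mod 77: x ≡ 57
Check: 57 mod 11 = 2 ✓, 57 mod 7 = 1 ✓

x ≡ 57 (mod 77)


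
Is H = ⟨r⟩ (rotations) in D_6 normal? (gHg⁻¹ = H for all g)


H = ⟨r⟩ (rotations) in D_6
The rotation subgroup ⟨r⟩ has index 2 in D_6, so it is normal

Yes, normal subgroup


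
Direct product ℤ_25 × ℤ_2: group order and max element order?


|ℤ_25 × ℤ_2| = 25 × 2 = 50
Max element order = lcm(25,2) = 50
Cyclic? Yes (gcd=1)

|ℤ_25×ℤ_2| = 50, max element order = 50


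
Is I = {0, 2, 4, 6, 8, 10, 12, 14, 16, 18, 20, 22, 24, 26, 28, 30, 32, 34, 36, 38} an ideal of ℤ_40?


Check ideal conditions for I = {0, 2, 4, 6, 8, 10, 12, 14, 16, 18, 20, 22, 24, 26, 28, 30, 32, 34, 36, 38} in ℤ_40:
(1) I is an additive subgroup? Yes
(2) For r ∈ ℤ_40 and a ∈ I: r·a ∈ I? Yes

Yes, I is an ideal of ℤ_40


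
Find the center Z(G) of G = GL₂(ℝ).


Z(G) = {g ∈ G | gx = xg for all x ∈ G}
Only scalar multiples of the identity commute with all invertible matrices

Z(GL₂(ℝ)) = {aI : a ∈ ℝ, a ≠ 0}


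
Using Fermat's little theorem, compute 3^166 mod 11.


Fermat's little theorem: if p is prime and gcd(a,p)=1, then a^(p-1) ≡ 1 (mod p)
p = 11 is prime, gcd(3,11) = 1
Reduce exponent: 166 mod 10 = 6
So 3^166 ≡ 3^6 (mod 11)
3^6 mod 11 = 3

3^166 ≡ 3 (mod 11)


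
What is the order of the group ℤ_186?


ℤ_n has n elements.

|ℤ_186| = 186


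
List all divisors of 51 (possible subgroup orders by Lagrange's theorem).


Lagrange's theorem: |H| divides |G|
|G| = 51
Divisors of 51: 1, 3, 17, 51

Possible subgroup orders: {1, 3, 17, 51}


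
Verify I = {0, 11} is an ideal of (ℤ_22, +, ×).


Check ideal conditions for I = {0, 11} in ℤ_22:
(1) I is an additive subgroup? Yes
(2) For r ∈ ℤ_22 and a ∈ I: r·a ∈ I? Yes

Yes, I is an ideal of ℤ_22


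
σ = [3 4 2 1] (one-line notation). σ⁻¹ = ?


To find σ⁻¹, swap domain and range:
σ(1) = 3 → σ⁻¹(3) = 1
σ(2) = 4 → σ⁻¹(4) = 2
σ(3) = 2 → σ⁻¹(2) = 3
σ(4) = 1 → σ⁻¹(1) = 4

σ⁻¹ = [4 3 1 2]


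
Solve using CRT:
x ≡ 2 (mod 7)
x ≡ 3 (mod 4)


m₁ = 7, m₂ = 4, gcd = 1, so CRT applies. M = m₁·m₂ = 28
Let M₁ = M/m₁ = 4, M₂ = M/m₂ = 7
Find y₁ ≡ M₁⁻¹ (mod m₁): 4⁻¹ ≡ 2 (mod 7)
Find y₂ ≡ M₂⁻¹ (mod m₂): 7⁻¹ ≡ 3 (mod 4)
x = a₁·M₁·y₁ + a₂·M₂·y₂ = 2·4·2 + 3·7·3 = 79
Reduce mod 28: x ≡ 23
Check: 23 mod 7 = 2 ✓, 23 mod 4 = 3 ✓

x ≡ 23 (mod 28)


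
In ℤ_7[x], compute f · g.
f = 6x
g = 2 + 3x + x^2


Expand and collect like terms; reduce coefficients mod 7:
x^0: 0·2 = 0 ≡ 0 (mod 7)
x^1: 0·3 + 6·2 = 12 ≡ 5 (mod 7)
x^2: 0·1 + 6·3 = 18 ≡ 4 (mod 7)
x^3: 6·1 = 6 ≡ 6 (mod 7)
Result: 5x + 4x^2 + 6x^3

f · g = 5x + 4x^2 + 6x^3


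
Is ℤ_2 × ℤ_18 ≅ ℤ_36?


Comparing ℤ_2 × ℤ_18 and ℤ_36:
gcd(2,18) = 2 ≠ 1. Max element order in ℤ_2×ℤ_18 is lcm(2,18) = 18 < 36, so it has no element of order 36

No, ℤ_2 × ℤ_18 ≇ ℤ_36


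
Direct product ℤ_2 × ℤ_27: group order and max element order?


|ℤ_2 × ℤ_27| = 2 × 27 = 54
Max element order = lcm(2,27) = 54
Cyclic? Yes (gcd=1)

|ℤ_2×ℤ_27| = 54, max element order = 54


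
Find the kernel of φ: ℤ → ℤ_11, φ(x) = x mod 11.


Kernel = preimage of identity
ker(φ) = {x ∈ ℤ : x ≡ 0 (mod 11)} = 11ℤ = {0, ±11, ±22, ...}

ker(φ) = 11ℤ


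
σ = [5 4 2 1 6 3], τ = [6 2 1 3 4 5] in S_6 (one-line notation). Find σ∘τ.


σ∘τ: apply τ first, then σ
1 →τ 6 →σ 3
2 →τ 2 →σ 4
3 →τ 1 →σ 5
4 →τ 3 →σ 2
5 →τ 4 →σ 1
6 →τ 5 →σ 6

σ∘τ = [3 4 5 2 1 6]


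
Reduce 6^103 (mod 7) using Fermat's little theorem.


Fermat's little theorem: if p is prime and gcd(a,p)=1, then a^(p-1) ≡ 1 (mod p)
p = 7 is prime, gcd(6,7) = 1
Reduce exponent: 103 mod 6 = 1
So 6^103 ≡ 6^1 (mod 7)
6^1 mod 7 = 6

6^103 ≡ 6 (mod 7)


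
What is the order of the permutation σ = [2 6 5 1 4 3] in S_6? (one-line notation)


Cycle decomposition: (1 2 6 3 5 4)
Cycle lengths: 6
Order = lcm(6) = 6

ord(σ) = 6


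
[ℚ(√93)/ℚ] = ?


√93 has minimal polynomial x² - 93 (irreducible over ℚ since 93 is squarefree)

[ℚ(√93)/ℚ] = 2


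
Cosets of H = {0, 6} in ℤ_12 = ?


H = {0, 6}, |H| = 2
Number of cosets = |G|/|H| = 12/2 = 6
0 + H = {0, 6}
1 + H = {1, 7}
2 + H = {2, 8}
3 + H = {3, 9}
4 + H = {4, 10}
5 + H = {5, 11}

Cosets: 0+H={0,6}; 1+H={1,7}; 2+H={2,8}; 3+H={3,9}; 4+H={4,10}; 5+H={5,11}


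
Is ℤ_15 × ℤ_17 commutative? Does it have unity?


Direct product ring; commutative with unity (1,1); but (1,0)·(0,1) = (0,0) gives zero divisors, so not an integral domain
Commutative: Yes
Integral domain: No
Has unity: Yes

ℤ_15 × ℤ_17: Commutative=Yes, Unity=Yes


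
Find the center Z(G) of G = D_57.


Z(G) = {g ∈ G | gx = xg for all x ∈ G}
For odd n, Z(D_n) = {e}: no nontrivial rotation commutes with all reflections

Z(D_57) = {e}


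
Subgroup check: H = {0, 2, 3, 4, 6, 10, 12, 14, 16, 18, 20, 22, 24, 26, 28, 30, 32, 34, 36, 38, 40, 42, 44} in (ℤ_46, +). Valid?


Subgroup test for H = {0, 2, 3, 4, 6, 10, 12, 14, 16, 18, 20, 22, 24, 26, 28, 30, 32, 34, 36, 38, 40, 42, 44} in (ℤ_46, +):
(1) 0 ∈ H? Yes
(2) Closure: for all a,b ∈ H, (a+b) mod 46 ∈ H? No  [counterexample: 2 + 3 = 5 ∉ H]
(3) Inverses: for all a ∈ H, -a mod 46 ∈ H? No

No, H is not a subgroup of ℤ_46


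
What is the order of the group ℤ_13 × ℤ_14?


|A × B| = |A| · |B|
|ℤ_13 × ℤ_14| = 13 × 14 = 182

|ℤ_13 × ℤ_14| = 182


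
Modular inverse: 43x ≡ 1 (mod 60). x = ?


Use the extended Euclidean algorithm to write 1 = 43·s + 60·t; then s mod 60 is the inverse.
Euclidean algorithm:
  43 = 0·60 + 43
  60 = 1·43 + 17
  43 = 2·17 + 9
  17 = 1·9 + 8
  9 = 1·8 + 1
  8 = 8·1 + 0
gcd(43,60) = 1
Back-substitution gives: 43·(7) + 60·(-5) = 1
So 43⁻¹ ≡ 7 ≡ 7 (mod 60)
Check: 43 × 7 = 301 ≡ 1 (mod 60) ✓

43⁻¹ ≡ 7 (mod 60)


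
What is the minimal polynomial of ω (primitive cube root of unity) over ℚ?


ω satisfies x² + x + 1 = 0 (the cyclotomic polynomial Φ₃)

Minimal polynomial: x² + x + 1


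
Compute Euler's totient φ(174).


Factor n: 174 = 2 × 3 × 29
φ(n) = n · ∏(1 - 1/p) over distinct primes p | n
φ(174) = 174 · (1 - 1/2) · (1 - 1/3) · (1 - 1/29) = 56

φ(174) = 56


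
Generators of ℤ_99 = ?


g generates ℤ_n iff gcd(g,n) = 1
Prime factors of 99: 3, 11
Generators are g ∈ {1,...,98} not divisible by any of these primes.
Generators: {1, 2, 4, 5, 7, 8, 10, 13, 14, 16, 17, 19, 20, 23, 25, 26, 28, 29, 31, 32, 34, 35, 37, 38, 40, 41, 43, 46, 47, 49, 50, 52, 53, 56, 58, 59, 61, 62, 64, 65, 67, 68, 70, 71, 73, 74, 76, 79, 80, 82, 83, 85, 86, 89, 91, 92, 94, 95, 97, 98}
Number of generators = φ(99) = 60

Generators of ℤ_99 = {1, 2, 4, 5, 7, 8, 10, 13, 14, 16, 17, 19, 20, 23, 25, 26, 28, 29, 31, 32, 34, 35, 37, 38, 40, 41, 43, 46, 47, 49, 50, 52, 53, 56, 58, 59, 61, 62, 64, 65, 67, 68, 70, 71, 73, 74, 76, 79, 80, 82, 83, 85, 86, 89, 91, 92, 94, 95, 97, 98}


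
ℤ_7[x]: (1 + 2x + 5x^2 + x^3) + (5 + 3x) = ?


Add coefficients mod 7:
x^0: 1 + 5 = 6 (mod 7)
x^1: 2 + 3 = 5 (mod 7)
x^2: 5 + 0 = 5 (mod 7)
x^3: 1 + 0 = 1 (mod 7)
Result: 6 + 5x + 5x^2 + x^3

f + g = 6 + 5x + 5x^2 + x^3


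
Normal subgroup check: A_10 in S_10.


H = A_10 in S_10
A_10 has index 2 in S_10, and every subgroup of index 2 is normal

Yes, normal subgroup


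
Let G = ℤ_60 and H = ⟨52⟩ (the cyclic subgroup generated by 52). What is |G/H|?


|⟨52⟩| = n / gcd(52, 60) = 60 / 4 = 15
H is normal (ℤ_60 is abelian).
|G/H| = |G| / |H| = 60 / 15 = 4

|G/H| = 4


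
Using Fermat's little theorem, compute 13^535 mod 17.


Fermat's little theorem: if p is prime and gcd(a,p)=1, then a^(p-1) ≡ 1 (mod p)
p = 17 is prime, gcd(13,17) = 1
Reduce exponent: 535 mod 16 = 7
So 13^535 ≡ 13^7 (mod 17)
13^7 mod 17 = 4

13^535 ≡ 4 (mod 17)


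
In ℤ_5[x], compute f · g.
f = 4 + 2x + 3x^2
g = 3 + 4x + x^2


Expand and collect like terms; reduce coefficients mod 5:
x^0: 4·3 = 12 ≡ 2 (mod 5)
x^1: 4·4 + 2·3 = 22 ≡ 2 (mod 5)
x^2: 4·1 + 2·4 + 3·3 = 21 ≡ 1 (mod 5)
x^3: 2·1 + 3·4 = 14 ≡ 4 (mod 5)
x^4: 3·1 = 3 ≡ 3 (mod 5)
Result: 2 + 2x + x^2 + 4x^3 + 3x^4

f · g = 2 + 2x + x^2 + 4x^3 + 3x^4


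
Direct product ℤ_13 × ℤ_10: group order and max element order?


|ℤ_13 × ℤ_10| = 13 × 10 = 130
Max element order = lcm(13,10) = 130
Cyclic? Yes (gcd=1)

|ℤ_13×ℤ_10| = 130, max element order = 130


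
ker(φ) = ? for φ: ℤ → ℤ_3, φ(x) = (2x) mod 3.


Kernel = preimage of identity
ker(φ) = {x ∈ ℤ : 2x ≡ 0 (mod 3)}. gcd(2,3) = 1, so 2x ≡ 0 (mod 3) ⟺ x ≡ 0 (mod 3/1 = 3). Hence ker(φ) = 3ℤ

ker(φ) = 3ℤ


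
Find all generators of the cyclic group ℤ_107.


g generates ℤ_n iff gcd(g,n) = 1
Prime factors of 107: 107
Generators are g ∈ {1,...,106} not divisible by any of these primes.
Generators: {1, 2, 3, 4, 5, 6, 7, 8, 9, 10, 11, 12, 13, 14, 15, 16, 17, 18, 19, 20, 21, 22, 23, 24, 25, 26, 27, 28, 29, 30, 31, 32, 33, 34, 35, 36, 37, 38, 39, 40, 41, 42, 43, 44, 45, 46, 47, 48, 49, 50, 51, 52, 53, 54, 55, 56, 57, 58, 59, 60, 61, 62, 63, 64, 65, 66, 67, 68, 69, 70, 71, 72, 73, 74, 75, 76, 77, 78, 79, 80, 81, 82, 83, 84, 85, 86, 87, 88, 89, 90, 91, 92, 93, 94, 95, 96, 97, 98, 99, 100, 101, 102, 103, 104, 105, 106}
Number of generators = φ(107) = 106

Generators of ℤ_107 = {1, 2, 3, 4, 5, 6, 7, 8, 9, 10, 11, 12, 13, 14, 15, 16, 17, 18, 19, 20, 21, 22, 23, 24, 25, 26, 27, 28, 29, 30, 31, 32, 33, 34, 35, 36, 37, 38, 39, 40, 41, 42, 43, 44, 45, 46, 47, 48, 49, 50, 51, 52, 53, 54, 55, 56, 57, 58, 59, 60, 61, 62, 63, 64, 65, 66, 67, 68, 69, 70, 71, 72, 73, 74, 75, 76, 77, 78, 79, 80, 81, 82, 83, 84, 85, 86, 87, 88, 89, 90, 91, 92, 93, 94, 95, 96, 97, 98, 99, 100, 101, 102, 103, 104, 105, 106}


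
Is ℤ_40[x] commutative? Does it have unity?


ℤ_40 has zero divisors (2·20 ≡ 0), and these lift to constant zero divisors in ℤ_40[x]; so not an integral domain
Commutative: Yes
Integral domain: No
Has unity: Yes

ℤ_40[x]: Commutative=Yes, Unity=Yes


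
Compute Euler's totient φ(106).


Factor n: 106 = 2 × 53
φ(n) = n · ∏(1 - 1/p) over distinct primes p | n
φ(106) = 106 · (1 - 1/2) · (1 - 1/53) = 52

φ(106) = 52


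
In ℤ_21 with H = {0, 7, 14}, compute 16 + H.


16 + H = {16 + h (mod 21) : h ∈ H}
16+0=16, 16+7=2, 16+14=9
16 + H = {2, 9, 16} = 2 + H

16 + H = {2, 9, 16}


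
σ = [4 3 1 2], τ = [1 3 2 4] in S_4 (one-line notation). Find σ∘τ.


σ∘τ: apply τ first, then σ
1 →τ 1 →σ 4
2 →τ 3 →σ 1
3 →τ 2 →σ 3
4 →τ 4 →σ 2

σ∘τ = [4 1 3 2]


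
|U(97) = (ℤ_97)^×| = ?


U(n) is the group of units mod n; |U(n)| = φ(n)
|U(97)| = φ(97) = 96

|U(97) = (ℤ_97)^×| = 96


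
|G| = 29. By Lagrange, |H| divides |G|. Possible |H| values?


Lagrange's theorem: |H| divides |G|
|G| = 29
Divisors of 29: 1, 29

Possible subgroup orders: {1, 29}


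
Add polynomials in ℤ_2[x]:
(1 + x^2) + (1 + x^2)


Add coefficients mod 2:
x^0: 1 + 1 = 0 (mod 2)
x^1: 0 + 0 = 0 (mod 2)
x^2: 1 + 1 = 0 (mod 2)
Result: 0

f + g = 0


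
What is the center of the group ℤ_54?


Z(G) = {g ∈ G | gx = xg for all x ∈ G}
ℤ_54 is abelian, so Z(G) = G

Z(ℤ_54) = ℤ_54


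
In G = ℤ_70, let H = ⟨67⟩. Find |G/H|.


|⟨67⟩| = n / gcd(67, 70) = 70 / 1 = 70
H is normal (ℤ_70 is abelian).
|G/H| = |G| / |H| = 70 / 70 = 1

|G/H| = 1


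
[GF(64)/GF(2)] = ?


GF(64) = GF(2^6), so the extension degree is 6

[GF(64)/GF(2)] = 6


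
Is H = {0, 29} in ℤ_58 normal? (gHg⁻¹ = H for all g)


H = {0, 29} in ℤ_58
ℤ_58 is abelian; every subgroup of an abelian group is normal

Yes, normal subgroup


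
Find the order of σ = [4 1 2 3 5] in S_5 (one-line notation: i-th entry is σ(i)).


Cycle decomposition: (1 4 3 2)
Cycle lengths: 4
Order = lcm(4) = 4

ord(σ) = 4


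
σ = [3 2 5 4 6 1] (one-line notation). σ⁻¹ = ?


To find σ⁻¹, swap domain and range:
σ(1) = 3 → σ⁻¹(3) = 1
σ(2) = 2 → σ⁻¹(2) = 2
σ(3) = 5 → σ⁻¹(5) = 3
σ(4) = 4 → σ⁻¹(4) = 4
σ(5) = 6 → σ⁻¹(6) = 5
σ(6) = 1 → σ⁻¹(1) = 6

σ⁻¹ = [6 2 1 4 3 5]


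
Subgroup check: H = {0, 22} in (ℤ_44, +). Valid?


Subgroup test for H = {0, 22} in (ℤ_44, +):
(1) 0 ∈ H? Yes
(2) Closure: for all a,b ∈ H, (a+b) mod 44 ∈ H? Yes
(3) Inverses: for all a ∈ H, -a mod 44 ∈ H? Yes

Yes, H is a subgroup of ℤ_44


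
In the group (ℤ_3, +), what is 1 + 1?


Operation: addition mod 3
1 + 1 = (a + b) mod 3 with a = 1, b = 1

1 + 1 = 2


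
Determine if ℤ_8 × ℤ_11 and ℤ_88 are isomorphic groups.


Comparing ℤ_8 × ℤ_11 and ℤ_88:
gcd(8,11) = 1, so ℤ_8 × ℤ_11 ≅ ℤ_88 (CRT)

Yes, ℤ_8 × ℤ_11 ≅ ℤ_88


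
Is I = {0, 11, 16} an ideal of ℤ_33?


Check ideal conditions for I = {0, 11, 16} in ℤ_33:
(1) I is an additive subgroup? No
(2) For r ∈ ℤ_33 and a ∈ I: r·a ∈ I? No  [counterexample: r=2, a=11, r·a mod 33 = 22 ∉ I]

No, I is not an ideal of ℤ_33


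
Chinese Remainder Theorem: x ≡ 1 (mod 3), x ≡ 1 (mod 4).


m₁ = 3, m₂ = 4, gcd = 1, so CRT applies. M = m₁·m₂ = 12
Let M₁ = M/m₁ = 4, M₂ = M/m₂ = 3
Find y₁ ≡ M₁⁻¹ (mod m₁): 4⁻¹ ≡ 1 (mod 3)
Find y₂ ≡ M₂⁻¹ (mod m₂): 3⁻¹ ≡ 3 (mod 4)
x = a₁·M₁·y₁ + a₂·M₂·y₂ = 1·4·1 + 1·3·3 = 13
Reduce mod 12: x ≡ 1
Check: 1 mod 3 = 1 ✓, 1 mod 4 = 1 ✓

x ≡ 1 (mod 12)


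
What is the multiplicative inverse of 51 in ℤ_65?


Use the extended Euclidean algorithm to write 1 = 51·s + 65·t; then s mod 65 is the inverse.
Euclidean algorithm:
  51 = 0·65 + 51
  65 = 1·51 + 14
  51 = 3·14 + 9
  14 = 1·9 + 5
  9 = 1·5 + 4
  5 = 1·4 + 1
  4 = 4·1 + 0
gcd(51,65) = 1
Back-substitution gives: 51·(-14) + 65·(11) = 1
So 51⁻¹ ≡ -14 ≡ 51 (mod 65)
Check: 51 × 51 = 2601 ≡ 1 (mod 65) ✓

51⁻¹ ≡ 51 (mod 65)


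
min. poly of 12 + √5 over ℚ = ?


Let α = 12 + √5. Then α - 12 = √5, so (α - 12)² = 5, giving α² - 24α + 139 = 0. Degree 2 and α ∉ ℚ, so this is the minimal polynomial.

Minimal polynomial: x² - 24x + 139


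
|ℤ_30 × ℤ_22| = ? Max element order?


|ℤ_30 × ℤ_22| = 30 × 22 = 660
Max element order = lcm(30,22) = 330
Cyclic? No (gcd=2)

|ℤ_30×ℤ_22| = 660, max element order = 330


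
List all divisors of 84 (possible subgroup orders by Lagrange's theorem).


Lagrange's theorem: |H| divides |G|
|G| = 84
Divisors of 84: 1, 2, 3, 4, 6, 7, 12, 14, 21, 28, 42, 84

Possible subgroup orders: {1, 2, 3, 4, 6, 7, 12, 14, 21, 28, 42, 84}


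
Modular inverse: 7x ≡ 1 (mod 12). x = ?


Use the extended Euclidean algorithm to write 1 = 7·s + 12·t; then s mod 12 is the inverse.
Euclidean algorithm:
  7 = 0·12 + 7
  12 = 1·7 + 5
  7 = 1·5 + 2
  5 = 2·2 + 1
  2 = 2·1 + 0
gcd(7,12) = 1
Back-substitution gives: 7·(-5) + 12·(3) = 1
So 7⁻¹ ≡ -5 ≡ 7 (mod 12)
Check: 7 × 7 = 49 ≡ 1 (mod 12) ✓

7⁻¹ ≡ 7 (mod 12)


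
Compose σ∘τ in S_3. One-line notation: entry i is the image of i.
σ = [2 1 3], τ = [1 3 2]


σ∘τ: apply τ first, then σ
1 →τ 1 →σ 2
2 →τ 3 →σ 3
3 →τ 2 →σ 1

σ∘τ = [2 3 1]


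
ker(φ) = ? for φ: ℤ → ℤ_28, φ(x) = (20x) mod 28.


Kernel = preimage of identity
ker(φ) = {x ∈ ℤ : 20x ≡ 0 (mod 28)}. gcd(20,28) = 4, so 20x ≡ 0 (mod 28) ⟺ x ≡ 0 (mod 28/4 = 7). Hence ker(φ) = 7ℤ

ker(φ) = 7ℤ


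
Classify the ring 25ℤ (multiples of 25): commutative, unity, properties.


25ℤ is a commutative ring under +,× but has no multiplicative identity (1 ∉ 25ℤ); it has no zero divisors, but without unity it is not an integral domain
Commutative: Yes
Integral domain: No
Has unity: No

25ℤ (multiples of 25): Commutative=Yes, Unity=No


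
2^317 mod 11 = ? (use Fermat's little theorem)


Fermat's little theorem: if p is prime and gcd(a,p)=1, then a^(p-1) ≡ 1 (mod p)
p = 11 is prime, gcd(2,11) = 1
Reduce exponent: 317 mod 10 = 7
So 2^317 ≡ 2^7 (mod 11)
2^7 mod 11 = 7

2^317 ≡ 7 (mod 11)


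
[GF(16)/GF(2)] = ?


GF(16) = GF(2^4), so the extension degree is 4

[GF(16)/GF(2)] = 4


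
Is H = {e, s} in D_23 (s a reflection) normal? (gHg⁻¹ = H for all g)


H = {e, s} in D_23 (s a reflection)
r·s·r⁻¹ = sr⁻² ≠ s for n ≥ 3, so {e, s} is not closed under conjugation

No, not a normal subgroup


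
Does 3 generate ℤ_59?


g generates ℤ_n iff gcd(g, n) = 1
gcd(3, 59) = 1
Since gcd = 1, 3 is a generator.

Yes, 3 generates ℤ_59


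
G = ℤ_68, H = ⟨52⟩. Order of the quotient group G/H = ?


|⟨52⟩| = n / gcd(52, 68) = 68 / 4 = 17
H is normal (ℤ_68 is abelian).
|G/H| = |G| / |H| = 68 / 17 = 4

|G/H| = 4


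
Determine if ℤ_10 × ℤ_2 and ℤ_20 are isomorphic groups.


Comparing ℤ_10 × ℤ_2 and ℤ_20:
gcd(10,2) = 2 ≠ 1. Max element order in ℤ_10×ℤ_2 is lcm(10,2) = 10 < 20, so it has no element of order 20

No, ℤ_10 × ℤ_2 ≇ ℤ_20


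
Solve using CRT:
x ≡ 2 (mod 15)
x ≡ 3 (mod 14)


m₁ = 15, m₂ = 14, gcd = 1, so CRT applies. M = m₁·m₂ = 210
Let M₁ = M/m₁ = 14, M₂ = M/m₂ = 15
Find y₁ ≡ M₁⁻¹ (mod m₁): 14⁻¹ ≡ 14 (mod 15)
Find y₂ ≡ M₂⁻¹ (mod m₂): 15⁻¹ ≡ 1 (mod 14)
x = a₁·M₁·y₁ + a₂·M₂·y₂ = 2·14·14 + 3·15·1 = 437
Reduce mod 210: x ≡ 17
Check: 17 mod 15 = 2 ✓, 17 mod 14 = 3 ✓

x ≡ 17 (mod 210)


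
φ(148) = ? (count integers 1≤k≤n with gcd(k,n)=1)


Factor n: 148 = 2^2 × 37
φ(n) = n · ∏(1 - 1/p) over distinct primes p | n
φ(148) = 148 · (1 - 1/2) · (1 - 1/37) = 72

φ(148) = 72


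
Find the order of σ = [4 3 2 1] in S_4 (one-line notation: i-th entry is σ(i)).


Cycle decomposition: (1 4) (2 3)
Cycle lengths: 2, 2
Order = lcm(2, 2) = 2

ord(σ) = 2


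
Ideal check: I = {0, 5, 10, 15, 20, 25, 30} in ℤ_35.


Check ideal conditions for I = {0, 5, 10, 15, 20, 25, 30} in ℤ_35:
(1) I is an additive subgroup? Yes
(2) For r ∈ ℤ_35 and a ∈ I: r·a ∈ I? Yes

Yes, I is an ideal of ℤ_35


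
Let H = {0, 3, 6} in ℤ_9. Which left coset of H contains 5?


5 + H = {5 + h (mod 9) : h ∈ H}
5+0=5, 5+3=8, 5+6=2
5 + H = {2, 5, 8} = 2 + H

5 + H = {2, 5, 8}


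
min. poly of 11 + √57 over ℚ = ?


Let α = 11 + √57. Then α - 11 = √57, so (α - 11)² = 57, giving α² - 22α + 64 = 0. Degree 2 and α ∉ ℚ, so this is the minimal polynomial.

Minimal polynomial: x² - 22x + 64


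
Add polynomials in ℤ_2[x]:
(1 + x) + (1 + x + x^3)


Add coefficients mod 2:
x^0: 1 + 1 = 0 (mod 2)
x^1: 1 + 1 = 0 (mod 2)
x^2: 0 + 0 = 0 (mod 2)
x^3: 0 + 1 = 1 (mod 2)
Result: x^3

f + g = x^3


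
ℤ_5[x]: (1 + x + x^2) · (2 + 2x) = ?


Expand and collect like terms; reduce coefficients mod 5:
x^0: 1·2 = 2 ≡ 2 (mod 5)
x^1: 1·2 + 1·2 = 4 ≡ 4 (mod 5)
x^2: 1·2 + 1·2 = 4 ≡ 4 (mod 5)
x^3: 1·2 = 2 ≡ 2 (mod 5)
Result: 2 + 4x + 4x^2 + 2x^3

f · g = 2 + 4x + 4x^2 + 2x^3


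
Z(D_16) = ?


Z(G) = {g ∈ G | gx = xg for all x ∈ G}
For even n, Z(D_n) = {e, r^(n/2)}: the 180° rotation r^8 commutes with every reflection and rotation

Z(D_16) = {e, r^8}


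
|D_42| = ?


|D_n| = 2n (n rotations and n reflections)
|D_42| = 2×42 = 84

|D_42| = 84


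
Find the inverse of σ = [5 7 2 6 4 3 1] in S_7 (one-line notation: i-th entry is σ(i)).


To find σ⁻¹, swap domain and range:
σ(1) = 5 → σ⁻¹(5) = 1
σ(2) = 7 → σ⁻¹(7) = 2
σ(3) = 2 → σ⁻¹(2) = 3
σ(4) = 6 → σ⁻¹(6) = 4
σ(5) = 4 → σ⁻¹(4) = 5
σ(6) = 3 → σ⁻¹(3) = 6
σ(7) = 1 → σ⁻¹(1) = 7

σ⁻¹ = [7 3 6 5 1 4 2]


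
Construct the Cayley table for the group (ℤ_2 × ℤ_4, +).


Elements: {(0,0), (0,1), (0,2), (0,3), (1,0), (1,1), (1,2), (1,3)}
Operation: componentwise addition mod (2, 4)
Entry (a, b) = ((a₁+b₁) mod 2, (a₂+b₂) mod 4)

Cayley table:
      | (0,0) | (0,1) | (0,2) | (0,3) | (1,0) | (1,1) | (1,2) | (1,3)
(0,0) | (0,0) | (0,1) | (0,2) | (0,3) | (1,0) | (1,1) | (1,2) | (1,3)
(0,1) | (0,1) | (0,2) | (0,3) | (0,0) | (1,1) | (1,2) | (1,3) | (1,0)
(0,2) | (0,2) | (0,3) | (0,0) | (0,1) | (1,2) | (1,3) | (1,0) | (1,1)
(0,3) | (0,3) | (0,0) | (0,1) | (0,2) | (1,3) | (1,0) | (1,1) | (1,2)
(1,0) | (1,0) | (1,1) | (1,2) | (1,3) | (0,0) | (0,1) | (0,2) | (0,3)
(1,1) | (1,1) | (1,2) | (1,3) | (1,0) | (0,1) | (0,2) | (0,3) | (0,0)
(1,2) | (1,2) | (1,3) | (1,0) | (1,1) | (0,2) | (0,3) | (0,0) | (0,1)
(1,3) | (1,3) | (1,0) | (1,1) | (1,2) | (0,3) | (0,0) | (0,1) | (0,2)


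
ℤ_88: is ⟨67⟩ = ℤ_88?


g generates ℤ_n iff gcd(g, n) = 1
gcd(67, 88) = 1
Since gcd = 1, 67 is a generator.

Yes, 67 generates ℤ_88


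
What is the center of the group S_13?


Z(G) = {g ∈ G | gx = xg for all x ∈ G}
S_n is non-abelian for n ≥ 3; Z(S_13) is trivial

Z(S_13) = {e}


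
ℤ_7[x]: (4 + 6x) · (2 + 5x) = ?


Expand and collect like terms; reduce coefficients mod 7:
x^0: 4·2 = 8 ≡ 1 (mod 7)
x^1: 4·5 + 6·2 = 32 ≡ 4 (mod 7)
x^2: 6·5 = 30 ≡ 2 (mod 7)
Result: 1 + 4x + 2x^2

f · g = 1 + 4x + 2x^2


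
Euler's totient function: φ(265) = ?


Factor n: 265 = 5 × 53
φ(n) = n · ∏(1 - 1/p) over distinct primes p | n
φ(265) = 265 · (1 - 1/5) · (1 - 1/53) = 208

φ(265) = 208


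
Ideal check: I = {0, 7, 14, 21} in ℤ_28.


Check ideal conditions for I = {0, 7, 14, 21} in ℤ_28:
(1) I is an additive subgroup? Yes
(2) For r ∈ ℤ_28 and a ∈ I: r·a ∈ I? Yes

Yes, I is an ideal of ℤ_28


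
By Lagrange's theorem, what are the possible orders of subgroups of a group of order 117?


Lagrange's theorem: |H| divides |G|
|G| = 117
Divisors of 117: 1, 3, 9, 13, 39, 117

Possible subgroup orders: {1, 3, 9, 13, 39, 117}


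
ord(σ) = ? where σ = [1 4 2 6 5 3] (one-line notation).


Cycle decomposition: (2 4 6 3)
Cycle lengths: 4
Order = lcm(4) = 4

ord(σ) = 4


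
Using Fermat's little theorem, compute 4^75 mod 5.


Fermat's little theorem: if p is prime and gcd(a,p)=1, then a^(p-1) ≡ 1 (mod p)
p = 5 is prime, gcd(4,5) = 1
Reduce exponent: 75 mod 4 = 3
So 4^75 ≡ 4^3 (mod 5)
4^3 mod 5 = 4

4^75 ≡ 4 (mod 5)


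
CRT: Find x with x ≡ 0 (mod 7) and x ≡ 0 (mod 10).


m₁ = 7, m₂ = 10, gcd = 1, so CRT applies. M = m₁·m₂ = 70
Let M₁ = M/m₁ = 10, M₂ = M/m₂ = 7
Find y₁ ≡ M₁⁻¹ (mod m₁): 10⁻¹ ≡ 5 (mod 7)
Find y₂ ≡ M₂⁻¹ (mod m₂): 7⁻¹ ≡ 3 (mod 10)
x = a₁·M₁·y₁ + a₂·M₂·y₂ = 0·10·5 + 0·7·3 = 0
Reduce mod 70: x ≡ 0
Check: 0 mod 7 = 0 ✓, 0 mod 10 = 0 ✓

x ≡ 0 (mod 70)


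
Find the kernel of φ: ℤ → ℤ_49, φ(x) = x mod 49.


Kernel = preimage of identity
ker(φ) = {x ∈ ℤ : x ≡ 0 (mod 49)} = 49ℤ = {0, ±49, ±98, ...}

ker(φ) = 49ℤ


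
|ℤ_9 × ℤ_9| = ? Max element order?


|ℤ_9 × ℤ_9| = 9 × 9 = 81
Max element order = lcm(9,9) = 9
Cyclic? No (gcd=9)

|ℤ_9×ℤ_9| = 81, max element order = 9


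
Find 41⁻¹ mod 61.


Use the extended Euclidean algorithm to write 1 = 41·s + 61·t; then s mod 61 is the inverse.
Euclidean algorithm:
  41 = 0·61 + 41
  61 = 1·41 + 20
  41 = 2·20 + 1
  20 = 20·1 + 0
gcd(41,61) = 1
Back-substitution gives: 41·(3) + 61·(-2) = 1
So 41⁻¹ ≡ 3 ≡ 3 (mod 61)
Check: 41 × 3 = 123 ≡ 1 (mod 61) ✓

41⁻¹ ≡ 3 (mod 61)


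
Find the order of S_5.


|S_n| = n! (number of permutations of n symbols)
|S_5| = 5! = 120

|S_5| = 120


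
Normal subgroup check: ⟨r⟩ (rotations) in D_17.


H = ⟨r⟩ (rotations) in D_17
The rotation subgroup ⟨r⟩ has index 2 in D_17, so it is normal

Yes, normal subgroup


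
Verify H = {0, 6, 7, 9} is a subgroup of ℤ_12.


Subgroup test for H = {0, 6, 7, 9} in (ℤ_12, +):
(1) 0 ∈ H? Yes
(2) Closure: for all a,b ∈ H, (a+b) mod 12 ∈ H? No  [counterexample: 6 + 7 = 1 ∉ H]
(3) Inverses: for all a ∈ H, -a mod 12 ∈ H? No

No, H is not a subgroup of ℤ_12


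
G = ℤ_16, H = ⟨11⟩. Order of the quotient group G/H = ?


|⟨11⟩| = n / gcd(11, 16) = 16 / 1 = 16
H is normal (ℤ_16 is abelian).
|G/H| = |G| / |H| = 16 / 16 = 1

|G/H| = 1


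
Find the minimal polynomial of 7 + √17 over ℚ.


Let α = 7 + √17. Then α - 7 = √17, so (α - 7)² = 17, giving α² - 14α + 32 = 0. Degree 2 and α ∉ ℚ, so this is the minimal polynomial.

Minimal polynomial: x² - 14x + 32


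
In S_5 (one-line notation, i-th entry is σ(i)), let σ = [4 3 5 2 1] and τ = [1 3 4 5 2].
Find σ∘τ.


σ∘τ: apply τ first, then σ
1 →τ 1 →σ 4
2 →τ 3 →σ 5
3 →τ 4 →σ 2
4 →τ 5 →σ 1
5 →τ 2 →σ 3

σ∘τ = [4 5 2 1 3]


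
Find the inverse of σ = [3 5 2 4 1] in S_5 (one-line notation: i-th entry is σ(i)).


To find σ⁻¹, swap domain and range:
σ(1) = 3 → σ⁻¹(3) = 1
σ(2) = 5 → σ⁻¹(5) = 2
σ(3) = 2 → σ⁻¹(2) = 3
σ(4) = 4 → σ⁻¹(4) = 4
σ(5) = 1 → σ⁻¹(1) = 5

σ⁻¹ = [5 3 1 4 2]


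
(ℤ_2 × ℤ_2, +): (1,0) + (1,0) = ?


Operation: componentwise addition mod (2, 2)
(1,0) + (1,0) = ((a₁+b₁) mod 2, (a₂+b₂) mod 2) with a = (1,0), b = (1,0)

(1,0) + (1,0) = (0,0)


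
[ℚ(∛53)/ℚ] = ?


∛53 has minimal polynomial x³ - 53 (irreducible over ℚ since 53 is not a perfect cube)

[ℚ(∛53)/ℚ] = 3


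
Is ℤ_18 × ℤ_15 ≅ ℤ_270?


Comparing ℤ_18 × ℤ_15 and ℤ_270:
gcd(18,15) = 3 ≠ 1. Max element order in ℤ_18×ℤ_15 is lcm(18,15) = 90 < 270, so it has no element of order 270

No, ℤ_18 × ℤ_15 ≇ ℤ_270


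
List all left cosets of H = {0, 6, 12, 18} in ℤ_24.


H = {0, 6, 12, 18}, |H| = 4
Number of cosets = |G|/|H| = 24/4 = 6
0 + H = {0, 6, 12, 18}
1 + H = {1, 7, 13, 19}
2 + H = {2, 8, 14, 20}
3 + H = {3, 9, 15, 21}
4 + H = {4, 10, 16, 22}
5 + H = {5, 11, 17, 23}

Cosets: 0+H={0,6,12,18}; 1+H={1,7,13,19}; 2+H={2,8,14,20}; 3+H={3,9,15,21}; 4+H={4,10,16,22}; 5+H={5,11,17,23}


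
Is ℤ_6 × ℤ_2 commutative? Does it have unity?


Direct product ring; commutative with unity (1,1); but (1,0)·(0,1) = (0,0) gives zero divisors, so not an integral domain
Commutative: Yes
Integral domain: No
Has unity: Yes

ℤ_6 × ℤ_2: Commutative=Yes, Unity=Yes


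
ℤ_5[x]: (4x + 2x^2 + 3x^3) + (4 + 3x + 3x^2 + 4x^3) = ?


Add coefficients mod 5:
x^0: 0 + 4 = 4 (mod 5)
x^1: 4 + 3 = 2 (mod 5)
x^2: 2 + 3 = 0 (mod 5)
x^3: 3 + 4 = 2 (mod 5)
Result: 4 + 2x + 2x^3

f + g = 4 + 2x + 2x^3


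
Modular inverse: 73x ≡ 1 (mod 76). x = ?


Use the extended Euclidean algorithm to write 1 = 73·s + 76·t; then s mod 76 is the inverse.
Euclidean algorithm:
  73 = 0·76 + 73
  76 = 1·73 + 3
  73 = 24·3 + 1
  3 = 3·1 + 0
gcd(73,76) = 1
Back-substitution gives: 73·(25) + 76·(-24) = 1
So 73⁻¹ ≡ 25 ≡ 25 (mod 76)
Check: 73 × 25 = 1825 ≡ 1 (mod 76) ✓

73⁻¹ ≡ 25 (mod 76)


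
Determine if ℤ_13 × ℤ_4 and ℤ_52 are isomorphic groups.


Comparing ℤ_13 × ℤ_4 and ℤ_52:
gcd(13,4) = 1, so ℤ_13 × ℤ_4 ≅ ℤ_52 (CRT)

Yes, ℤ_13 × ℤ_4 ≅ ℤ_52


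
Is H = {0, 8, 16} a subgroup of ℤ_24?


Subgroup test for H = {0, 8, 16} in (ℤ_24, +):
(1) 0 ∈ H? Yes
(2) Closure: for all a,b ∈ H, (a+b) mod 24 ∈ H? Yes
(3) Inverses: for all a ∈ H, -a mod 24 ∈ H? Yes

Yes, H is a subgroup of ℤ_24


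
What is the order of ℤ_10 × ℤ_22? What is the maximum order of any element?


|ℤ_10 × ℤ_22| = 10 × 22 = 220
Max element order = lcm(10,22) = 110
Cyclic? No (gcd=2)

|ℤ_10×ℤ_22| = 220, max element order = 110


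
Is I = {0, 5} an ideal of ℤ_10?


Check ideal conditions for I = {0, 5} in ℤ_10:
(1) I is an additive subgroup? Yes
(2) For r ∈ ℤ_10 and a ∈ I: r·a ∈ I? Yes

Yes, I is an ideal of ℤ_10


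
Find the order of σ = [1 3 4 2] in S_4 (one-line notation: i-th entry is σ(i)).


Cycle decomposition: (2 3 4)
Cycle lengths: 3
Order = lcm(3) = 3

ord(σ) = 3


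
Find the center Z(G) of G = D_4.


Z(G) = {g ∈ G | gx = xg for all x ∈ G}
For even n, Z(D_n) = {e, r^(n/2)}: the 180° rotation r^2 commutes with every reflection and rotation

Z(D_4) = {e, r^2}


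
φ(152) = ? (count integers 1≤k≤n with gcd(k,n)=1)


Factor n: 152 = 2^3 × 19
φ(n) = n · ∏(1 - 1/p) over distinct primes p | n
φ(152) = 152 · (1 - 1/2) · (1 - 1/19) = 72

φ(152) = 72


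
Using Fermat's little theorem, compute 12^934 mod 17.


Fermat's little theorem: if p is prime and gcd(a,p)=1, then a^(p-1) ≡ 1 (mod p)
p = 17 is prime, gcd(12,17) = 1
Reduce exponent: 934 mod 16 = 6
So 12^934 ≡ 12^6 (mod 17)
12^6 mod 17 = 2

12^934 ≡ 2 (mod 17)


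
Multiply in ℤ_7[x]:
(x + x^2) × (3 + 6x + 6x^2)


Expand and collect like terms; reduce coefficients mod 7:
x^0: 0·3 = 0 ≡ 0 (mod 7)
x^1: 0·6 + 1·3 = 3 ≡ 3 (mod 7)
x^2: 0·6 + 1·6 + 1·3 = 9 ≡ 2 (mod 7)
x^3: 1·6 + 1·6 = 12 ≡ 5 (mod 7)
x^4: 1·6 = 6 ≡ 6 (mod 7)
Result: 3x + 2x^2 + 5x^3 + 6x^4

f · g = 3x + 2x^2 + 5x^3 + 6x^4


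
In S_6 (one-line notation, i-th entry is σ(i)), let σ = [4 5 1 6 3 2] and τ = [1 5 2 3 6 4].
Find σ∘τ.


σ∘τ: apply τ first, then σ
1 →τ 1 →σ 4
2 →τ 5 →σ 3
3 →τ 2 →σ 5
4 →τ 3 →σ 1
5 →τ 6 →σ 2
6 →τ 4 →σ 6

σ∘τ = [4 3 5 1 2 6]


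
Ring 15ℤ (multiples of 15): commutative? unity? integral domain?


15ℤ is a commutative ring under +,× but has no multiplicative identity (1 ∉ 15ℤ); it has no zero divisors, but without unity it is not an integral domain
Commutative: Yes
Integral domain: No
Has unity: No

15ℤ (multiples of 15): Commutative=Yes, Unity=No


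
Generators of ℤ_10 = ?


g generates ℤ_n iff gcd(g,n) = 1
Checking each g ∈ {1,...,9}:
gcd(1,10) = 1
gcd(2,10) = 2
gcd(3,10) = 1
gcd(4,10) = 2
gcd(5,10) = 5
gcd(6,10) = 2
gcd(7,10) = 1
gcd(8,10) = 2
gcd(9,10) = 1
Generators: {1, 3, 7, 9}
Number of generators = φ(10) = 4

Generators of ℤ_10 = {1, 3, 7, 9}


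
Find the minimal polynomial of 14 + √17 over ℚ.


Let α = 14 + √17. Then α - 14 = √17, so (α - 14)² = 17, giving α² - 28α + 179 = 0. Degree 2 and α ∉ ℚ, so this is the minimal polynomial.

Minimal polynomial: x² - 28x + 179


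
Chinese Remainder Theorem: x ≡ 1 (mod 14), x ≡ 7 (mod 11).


m₁ = 14, m₂ = 11, gcd = 1, so CRT applies. M = m₁·m₂ = 154
Let M₁ = M/m₁ = 11, M₂ = M/m₂ = 14
Find y₁ ≡ M₁⁻¹ (mod m₁): 11⁻¹ ≡ 9 (mod 14)
Find y₂ ≡ M₂⁻¹ (mod m₂): 14⁻¹ ≡ 4 (mod 11)
x = a₁·M₁·y₁ + a₂·M₂·y₂ = 1·11·9 + 7·14·4 = 491
Reduce mod 154: x ≡ 29
Check: 29 mod 14 = 1 ✓, 29 mod 11 = 7 ✓

x ≡ 29 (mod 154)


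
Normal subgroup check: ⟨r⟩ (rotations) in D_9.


H = ⟨r⟩ (rotations) in D_9
The rotation subgroup ⟨r⟩ has index 2 in D_9, so it is normal

Yes, normal subgroup


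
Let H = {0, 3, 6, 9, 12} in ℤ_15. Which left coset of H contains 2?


2 + H = {2 + h (mod 15) : h ∈ H}
2+0=2, 2+3=5, 2+6=8, 2+9=11, 2+12=14

2 + H = {2, 5, 8, 11, 14}


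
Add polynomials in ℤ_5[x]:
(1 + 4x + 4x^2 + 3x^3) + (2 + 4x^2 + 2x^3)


Add coefficients mod 5:
x^0: 1 + 2 = 3 (mod 5)
x^1: 4 + 0 = 4 (mod 5)
x^2: 4 + 4 = 3 (mod 5)
x^3: 3 + 2 = 0 (mod 5)
Result: 3 + 4x + 3x^2

f + g = 3 + 4x + 3x^2


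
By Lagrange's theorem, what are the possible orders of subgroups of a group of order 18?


Lagrange's theorem: |H| divides |G|
|G| = 18
Divisors of 18: 1, 2, 3, 6, 9, 18

Possible subgroup orders: {1, 2, 3, 6, 9, 18}


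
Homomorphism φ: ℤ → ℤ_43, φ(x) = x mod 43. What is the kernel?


Kernel = preimage of identity
ker(φ) = {x ∈ ℤ : x ≡ 0 (mod 43)} = 43ℤ = {0, ±43, ±86, ...}

ker(φ) = 43ℤ


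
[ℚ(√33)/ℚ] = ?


√33 has minimal polynomial x² - 33 (irreducible over ℚ since 33 is squarefree)

[ℚ(√33)/ℚ] = 2


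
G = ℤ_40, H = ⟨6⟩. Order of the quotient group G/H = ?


|⟨6⟩| = n / gcd(6, 40) = 40 / 2 = 20
H is normal (ℤ_40 is abelian).
|G/H| = |G| / |H| = 40 / 20 = 2

|G/H| = 2


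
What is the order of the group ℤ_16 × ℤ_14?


|A × B| = |A| · |B|
|ℤ_16 × ℤ_14| = 16 × 14 = 224

|ℤ_16 × ℤ_14| = 224


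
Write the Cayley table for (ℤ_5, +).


Elements: {0, 1, 2, 3, 4}
Operation: addition mod 5
Entry (a, b) = (a + b) mod 5

Cayley table:
  | 0 | 1 | 2 | 3 | 4
0 | 0 | 1 | 2 | 3 | 4
1 | 1 | 2 | 3 | 4 | 0
2 | 2 | 3 | 4 | 0 | 1
3 | 3 | 4 | 0 | 1 | 2
4 | 4 | 0 | 1 | 2 | 3


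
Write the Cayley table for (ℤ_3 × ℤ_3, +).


Elements: {(0,0), (0,1), (0,2), (1,0), (1,1), (1,2), (2,0), (2,1), (2,2)}
Operation: componentwise addition mod (3, 3)
Entry (a, b) = ((a₁+b₁) mod 3, (a₂+b₂) mod 3)

Cayley table:
      | (0,0) | (0,1) | (0,2) | (1,0) | (1,1) | (1,2) | (2,0) | (2,1) | (2,2)
(0,0) | (0,0) | (0,1) | (0,2) | (1,0) | (1,1) | (1,2) | (2,0) | (2,1) | (2,2)
(0,1) | (0,1) | (0,2) | (0,0) | (1,1) | (1,2) | (1,0) | (2,1) | (2,2) | (2,0)
(0,2) | (0,2) | (0,0) | (0,1) | (1,2) | (1,0) | (1,1) | (2,2) | (2,0) | (2,1)
(1,0) | (1,0) | (1,1) | (1,2) | (2,0) | (2,1) | (2,2) | (0,0) | (0,1) | (0,2)
(1,1) | (1,1) | (1,2) | (1,0) | (2,1) | (2,2) | (2,0) | (0,1) | (0,2) | (0,0)
(1,2) | (1,2) | (1,0) | (1,1) | (2,2) | (2,0) | (2,1) | (0,2) | (0,0) | (0,1)
(2,0) | (2,0) | (2,1) | (2,2) | (0,0) | (0,1) | (0,2) | (1,0) | (1,1) | (1,2)
(2,1) | (2,1) | (2,2) | (2,0) | (0,1) | (0,2) | (0,0) | (1,1) | (1,2) | (1,0)
(2,2) | (2,2) | (2,0) | (2,1) | (0,2) | (0,0) | (0,1) | (1,2) | (1,0) | (1,1)
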